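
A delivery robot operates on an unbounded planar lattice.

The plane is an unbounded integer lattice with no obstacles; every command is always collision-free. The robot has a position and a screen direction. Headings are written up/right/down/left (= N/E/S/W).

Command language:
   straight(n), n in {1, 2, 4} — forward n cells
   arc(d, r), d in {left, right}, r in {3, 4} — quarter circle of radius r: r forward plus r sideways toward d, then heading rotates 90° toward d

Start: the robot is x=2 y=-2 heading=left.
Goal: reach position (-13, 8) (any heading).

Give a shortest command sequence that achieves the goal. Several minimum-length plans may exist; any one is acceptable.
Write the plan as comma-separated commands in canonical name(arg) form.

arc(right, 4), arc(left, 3), straight(1), straight(4), arc(right, 3)

begin: x=2 y=-2 heading=left
[1] after arc(right, 4): x=-2 y=2 heading=up
[2] after arc(left, 3): x=-5 y=5 heading=left
[3] after straight(1): x=-6 y=5 heading=left
[4] after straight(4): x=-10 y=5 heading=left
[5] after arc(right, 3): x=-13 y=8 heading=up
no 4-step plan works, so 5 is optimal.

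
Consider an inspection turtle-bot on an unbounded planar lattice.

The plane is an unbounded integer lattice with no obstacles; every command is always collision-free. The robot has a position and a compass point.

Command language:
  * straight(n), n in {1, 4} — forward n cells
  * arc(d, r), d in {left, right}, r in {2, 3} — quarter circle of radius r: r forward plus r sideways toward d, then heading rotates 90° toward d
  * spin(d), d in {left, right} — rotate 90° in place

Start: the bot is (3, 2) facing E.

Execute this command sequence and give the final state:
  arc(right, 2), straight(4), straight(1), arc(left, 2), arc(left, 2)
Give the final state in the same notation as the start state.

start: (3, 2) facing E
t=1 arc(right, 2) ⇒ (5, 0) facing S
t=2 straight(4) ⇒ (5, -4) facing S
t=3 straight(1) ⇒ (5, -5) facing S
t=4 arc(left, 2) ⇒ (7, -7) facing E
t=5 arc(left, 2) ⇒ (9, -5) facing N

(9, -5) facing N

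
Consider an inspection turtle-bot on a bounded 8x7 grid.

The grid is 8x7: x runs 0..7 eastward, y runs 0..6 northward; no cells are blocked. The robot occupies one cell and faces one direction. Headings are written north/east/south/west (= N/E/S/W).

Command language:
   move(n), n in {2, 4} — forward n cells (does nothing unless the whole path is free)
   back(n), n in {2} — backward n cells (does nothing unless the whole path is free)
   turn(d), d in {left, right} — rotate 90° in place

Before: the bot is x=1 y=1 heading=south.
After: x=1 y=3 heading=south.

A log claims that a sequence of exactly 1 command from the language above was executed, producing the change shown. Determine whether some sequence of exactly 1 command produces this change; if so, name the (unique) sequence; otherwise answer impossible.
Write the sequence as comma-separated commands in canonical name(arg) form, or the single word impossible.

key: still facing S — the one step turns nothing
begin: x=1 y=1 heading=south
1. back(2) → x=1 y=3 heading=south
uniquely the one of 5 1-step routes that fits.

back(2)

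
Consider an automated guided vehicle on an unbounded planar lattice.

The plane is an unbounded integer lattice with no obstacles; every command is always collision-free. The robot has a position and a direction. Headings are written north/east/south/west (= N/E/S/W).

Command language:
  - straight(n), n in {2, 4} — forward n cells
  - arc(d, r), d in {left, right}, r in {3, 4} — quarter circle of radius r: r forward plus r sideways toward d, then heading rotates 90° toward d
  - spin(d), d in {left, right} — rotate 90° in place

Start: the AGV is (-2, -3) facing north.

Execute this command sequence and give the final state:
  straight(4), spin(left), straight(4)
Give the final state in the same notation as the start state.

(-6, 1) facing west

t0: (-2, -3) facing north
1. straight(4) → (-2, 1) facing north
2. spin(left) → (-2, 1) facing west
3. straight(4) → (-6, 1) facing west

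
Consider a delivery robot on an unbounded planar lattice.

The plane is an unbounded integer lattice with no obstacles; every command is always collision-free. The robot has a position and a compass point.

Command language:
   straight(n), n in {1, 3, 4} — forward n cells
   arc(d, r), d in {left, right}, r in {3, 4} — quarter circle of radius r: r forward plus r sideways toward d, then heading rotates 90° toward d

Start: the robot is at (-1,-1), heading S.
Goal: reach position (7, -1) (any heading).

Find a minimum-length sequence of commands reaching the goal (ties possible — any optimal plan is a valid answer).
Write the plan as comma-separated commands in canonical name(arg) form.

begin: at (-1,-1), heading S
step 1 (arc(left, 4)): at (3,-5), heading E
step 2 (arc(left, 4)): at (7,-1), heading N
no 1-step plan works, so 2 is optimal.

arc(left, 4), arc(left, 4)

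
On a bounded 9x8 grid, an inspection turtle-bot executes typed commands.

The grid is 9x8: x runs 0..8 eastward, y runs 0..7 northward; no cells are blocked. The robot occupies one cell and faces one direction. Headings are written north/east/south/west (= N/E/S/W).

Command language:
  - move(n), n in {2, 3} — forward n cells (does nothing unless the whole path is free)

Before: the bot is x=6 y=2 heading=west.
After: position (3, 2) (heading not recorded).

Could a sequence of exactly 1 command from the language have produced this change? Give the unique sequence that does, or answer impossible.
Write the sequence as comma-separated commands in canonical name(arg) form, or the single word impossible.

move(3)

initial: x=6 y=2 heading=west
step 1 (move(3)): x=3 y=2 heading=west
no other 1-command option fits: unique.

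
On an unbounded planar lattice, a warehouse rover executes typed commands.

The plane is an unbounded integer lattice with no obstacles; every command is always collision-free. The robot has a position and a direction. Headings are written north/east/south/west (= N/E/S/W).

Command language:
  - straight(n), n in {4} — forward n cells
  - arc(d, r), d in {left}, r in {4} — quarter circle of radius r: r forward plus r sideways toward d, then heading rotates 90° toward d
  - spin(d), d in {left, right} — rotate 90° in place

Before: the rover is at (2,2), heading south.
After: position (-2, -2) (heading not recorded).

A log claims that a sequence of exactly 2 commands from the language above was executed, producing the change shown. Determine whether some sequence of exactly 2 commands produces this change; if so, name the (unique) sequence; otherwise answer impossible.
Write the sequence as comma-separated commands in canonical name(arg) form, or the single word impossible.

spin(right), arc(left, 4)

key: order matters: swapping spin(right) and arc(left, 4) lands elsewhere
initial: at (2,2), heading south
step 1 (spin(right)): at (2,2), heading west
step 2 (arc(left, 4)): at (-2,-2), heading south
all 16 alternatives checked — unique.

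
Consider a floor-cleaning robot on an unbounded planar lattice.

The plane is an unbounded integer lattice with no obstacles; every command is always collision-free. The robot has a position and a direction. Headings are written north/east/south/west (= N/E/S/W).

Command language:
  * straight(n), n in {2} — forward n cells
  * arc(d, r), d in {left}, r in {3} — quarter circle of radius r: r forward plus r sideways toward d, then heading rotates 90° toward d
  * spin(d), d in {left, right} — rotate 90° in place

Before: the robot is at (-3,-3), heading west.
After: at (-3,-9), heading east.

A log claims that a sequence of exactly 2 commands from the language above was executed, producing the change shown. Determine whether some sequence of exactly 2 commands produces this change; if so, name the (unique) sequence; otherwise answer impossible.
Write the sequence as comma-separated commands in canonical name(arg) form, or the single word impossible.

key: position moved to (-3,-9) AND the heading swung to E — translation plus rotation needed
begin: at (-3,-3), heading west
step 1 (arc(left, 3)): at (-6,-6), heading south
step 2 (arc(left, 3)): at (-3,-9), heading east
no rival 2-sequence matches.

arc(left, 3), arc(left, 3)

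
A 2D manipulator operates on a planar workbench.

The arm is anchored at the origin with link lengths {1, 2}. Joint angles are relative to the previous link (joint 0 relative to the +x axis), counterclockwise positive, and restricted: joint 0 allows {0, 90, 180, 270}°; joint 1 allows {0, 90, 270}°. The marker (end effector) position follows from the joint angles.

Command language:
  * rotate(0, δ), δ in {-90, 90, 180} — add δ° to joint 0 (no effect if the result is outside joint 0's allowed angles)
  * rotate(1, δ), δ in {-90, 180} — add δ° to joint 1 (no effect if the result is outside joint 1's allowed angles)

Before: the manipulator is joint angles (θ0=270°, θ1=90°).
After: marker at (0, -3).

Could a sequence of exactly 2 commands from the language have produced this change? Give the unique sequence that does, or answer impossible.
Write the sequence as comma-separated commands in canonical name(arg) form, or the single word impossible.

key: order matters: swapping rotate(1, -90) and rotate(1, 180) lands elsewhere
initial: joint angles (θ0=270°, θ1=90°)
1. rotate(1, -90) → joint angles (θ0=270°, θ1=0°)
2. rotate(1, 180) → joint angles (θ0=270°, θ1=0°)
all 25 alternatives checked — unique.

rotate(1, -90), rotate(1, 180)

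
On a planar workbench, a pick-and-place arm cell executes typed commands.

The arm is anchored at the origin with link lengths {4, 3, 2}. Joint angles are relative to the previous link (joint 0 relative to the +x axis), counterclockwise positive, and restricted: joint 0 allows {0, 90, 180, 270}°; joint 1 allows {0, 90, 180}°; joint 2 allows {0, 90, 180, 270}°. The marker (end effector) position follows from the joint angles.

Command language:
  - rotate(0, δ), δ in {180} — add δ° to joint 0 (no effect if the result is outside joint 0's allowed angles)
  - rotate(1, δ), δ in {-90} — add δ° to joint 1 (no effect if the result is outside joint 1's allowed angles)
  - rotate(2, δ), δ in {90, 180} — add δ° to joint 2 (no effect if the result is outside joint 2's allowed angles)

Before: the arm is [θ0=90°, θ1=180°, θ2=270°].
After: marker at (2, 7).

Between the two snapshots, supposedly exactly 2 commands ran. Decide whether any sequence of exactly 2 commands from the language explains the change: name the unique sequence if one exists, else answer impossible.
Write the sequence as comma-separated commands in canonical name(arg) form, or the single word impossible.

rotate(1, -90), rotate(1, -90)

from: [θ0=90°, θ1=180°, θ2=270°]
step 1 (rotate(1, -90)): [θ0=90°, θ1=90°, θ2=270°]
step 2 (rotate(1, -90)): [θ0=90°, θ1=0°, θ2=270°]
no rival 2-sequence matches.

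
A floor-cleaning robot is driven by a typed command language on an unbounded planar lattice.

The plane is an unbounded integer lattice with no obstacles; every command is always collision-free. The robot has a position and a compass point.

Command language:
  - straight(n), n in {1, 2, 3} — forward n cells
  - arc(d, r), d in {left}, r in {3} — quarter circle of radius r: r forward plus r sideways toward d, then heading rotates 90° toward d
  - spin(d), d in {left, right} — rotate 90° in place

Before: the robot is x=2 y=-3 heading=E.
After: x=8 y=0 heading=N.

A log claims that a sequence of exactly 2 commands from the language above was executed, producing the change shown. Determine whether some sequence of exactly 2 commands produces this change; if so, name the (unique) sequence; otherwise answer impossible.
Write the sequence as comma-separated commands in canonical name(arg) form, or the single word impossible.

key: position moved to (8,0) AND the heading swung to N — translation plus rotation needed
begin: x=2 y=-3 heading=E
step 1 (straight(3)): x=5 y=-3 heading=E
step 2 (arc(left, 3)): x=8 y=0 heading=N
uniquely the one of 36 2-step routes that fits.

straight(3), arc(left, 3)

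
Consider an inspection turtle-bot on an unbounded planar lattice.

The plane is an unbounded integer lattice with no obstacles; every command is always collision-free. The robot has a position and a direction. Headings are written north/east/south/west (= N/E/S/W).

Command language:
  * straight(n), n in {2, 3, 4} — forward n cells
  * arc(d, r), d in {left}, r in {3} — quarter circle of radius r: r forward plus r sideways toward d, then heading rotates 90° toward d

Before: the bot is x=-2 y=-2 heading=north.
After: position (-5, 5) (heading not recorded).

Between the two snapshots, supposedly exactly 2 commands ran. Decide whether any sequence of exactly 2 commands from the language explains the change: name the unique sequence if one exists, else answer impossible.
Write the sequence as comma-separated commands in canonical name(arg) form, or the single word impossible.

straight(4), arc(left, 3)

key: running arc(left, 3) before straight(4) would end elsewhere — order is forced
initial: x=-2 y=-2 heading=north
step 1 (straight(4)): x=-2 y=2 heading=north
step 2 (arc(left, 3)): x=-5 y=5 heading=west
all 16 alternatives checked — unique.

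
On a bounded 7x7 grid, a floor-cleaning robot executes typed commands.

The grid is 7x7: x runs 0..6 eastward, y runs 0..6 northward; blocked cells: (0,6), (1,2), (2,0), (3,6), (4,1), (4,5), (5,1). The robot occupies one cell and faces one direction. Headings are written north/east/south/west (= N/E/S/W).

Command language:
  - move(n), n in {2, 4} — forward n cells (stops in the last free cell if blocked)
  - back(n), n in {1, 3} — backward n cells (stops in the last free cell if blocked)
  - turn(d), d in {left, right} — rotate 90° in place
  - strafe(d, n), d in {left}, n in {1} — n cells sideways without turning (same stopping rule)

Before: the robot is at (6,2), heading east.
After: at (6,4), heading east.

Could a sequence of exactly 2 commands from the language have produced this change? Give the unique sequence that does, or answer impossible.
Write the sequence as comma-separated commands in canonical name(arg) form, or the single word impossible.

strafe(left, 1), strafe(left, 1)

key: still facing E at the end — nothing in the sequence rotates
initial: at (6,2), heading east
step 1 (strafe(left, 1)): at (6,3), heading east
step 2 (strafe(left, 1)): at (6,4), heading east
uniquely the one of 49 2-step routes that fits.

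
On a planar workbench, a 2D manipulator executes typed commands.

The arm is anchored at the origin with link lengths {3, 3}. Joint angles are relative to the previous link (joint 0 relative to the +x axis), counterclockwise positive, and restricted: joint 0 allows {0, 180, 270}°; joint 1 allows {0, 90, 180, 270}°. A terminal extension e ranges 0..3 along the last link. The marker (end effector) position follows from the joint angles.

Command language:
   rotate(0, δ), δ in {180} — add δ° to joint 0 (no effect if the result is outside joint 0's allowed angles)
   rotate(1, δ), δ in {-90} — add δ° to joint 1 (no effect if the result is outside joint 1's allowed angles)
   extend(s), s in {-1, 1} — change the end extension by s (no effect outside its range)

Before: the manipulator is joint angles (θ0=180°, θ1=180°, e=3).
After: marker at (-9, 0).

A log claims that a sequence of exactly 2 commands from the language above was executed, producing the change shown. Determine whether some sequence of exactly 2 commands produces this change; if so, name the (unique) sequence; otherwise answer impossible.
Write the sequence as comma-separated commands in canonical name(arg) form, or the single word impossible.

rotate(1, -90), rotate(1, -90)

start: joint angles (θ0=180°, θ1=180°, e=3)
[1] after rotate(1, -90): joint angles (θ0=180°, θ1=90°, e=3)
[2] after rotate(1, -90): joint angles (θ0=180°, θ1=0°, e=3)
uniquely the one of 16 2-step routes that fits.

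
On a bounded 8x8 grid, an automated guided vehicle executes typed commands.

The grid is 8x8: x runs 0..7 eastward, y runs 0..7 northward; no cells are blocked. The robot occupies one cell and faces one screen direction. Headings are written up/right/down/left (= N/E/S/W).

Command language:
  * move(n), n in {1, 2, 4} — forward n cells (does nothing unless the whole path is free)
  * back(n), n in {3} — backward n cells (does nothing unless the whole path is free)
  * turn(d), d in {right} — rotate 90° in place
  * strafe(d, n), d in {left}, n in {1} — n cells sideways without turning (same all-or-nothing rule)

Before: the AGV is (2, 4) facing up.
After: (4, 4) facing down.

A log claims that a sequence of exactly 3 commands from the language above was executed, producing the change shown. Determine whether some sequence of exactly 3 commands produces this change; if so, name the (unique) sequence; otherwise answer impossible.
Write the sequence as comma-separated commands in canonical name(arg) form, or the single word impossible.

key: cell and facing (now S) both changed — the 3 commands mix motion and turning
t0: (2, 4) facing up
[1] after turn(right): (2, 4) facing right
[2] after move(2): (4, 4) facing right
[3] after turn(right): (4, 4) facing down
all 216 alternatives checked — unique.

turn(right), move(2), turn(right)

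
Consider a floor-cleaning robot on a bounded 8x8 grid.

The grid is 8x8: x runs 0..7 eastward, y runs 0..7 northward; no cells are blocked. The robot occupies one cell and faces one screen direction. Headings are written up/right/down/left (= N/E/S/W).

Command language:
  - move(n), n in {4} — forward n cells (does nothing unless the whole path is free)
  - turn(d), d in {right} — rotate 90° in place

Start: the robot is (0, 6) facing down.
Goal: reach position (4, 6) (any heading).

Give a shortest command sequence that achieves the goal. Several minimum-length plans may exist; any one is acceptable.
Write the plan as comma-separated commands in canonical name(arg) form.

turn(right), turn(right), turn(right), move(4)

begin: (0, 6) facing down
step 1 (turn(right)): (0, 6) facing left
step 2 (turn(right)): (0, 6) facing up
step 3 (turn(right)): (0, 6) facing right
step 4 (move(4)): (4, 6) facing right
shorter routes all fall short; 4 is best.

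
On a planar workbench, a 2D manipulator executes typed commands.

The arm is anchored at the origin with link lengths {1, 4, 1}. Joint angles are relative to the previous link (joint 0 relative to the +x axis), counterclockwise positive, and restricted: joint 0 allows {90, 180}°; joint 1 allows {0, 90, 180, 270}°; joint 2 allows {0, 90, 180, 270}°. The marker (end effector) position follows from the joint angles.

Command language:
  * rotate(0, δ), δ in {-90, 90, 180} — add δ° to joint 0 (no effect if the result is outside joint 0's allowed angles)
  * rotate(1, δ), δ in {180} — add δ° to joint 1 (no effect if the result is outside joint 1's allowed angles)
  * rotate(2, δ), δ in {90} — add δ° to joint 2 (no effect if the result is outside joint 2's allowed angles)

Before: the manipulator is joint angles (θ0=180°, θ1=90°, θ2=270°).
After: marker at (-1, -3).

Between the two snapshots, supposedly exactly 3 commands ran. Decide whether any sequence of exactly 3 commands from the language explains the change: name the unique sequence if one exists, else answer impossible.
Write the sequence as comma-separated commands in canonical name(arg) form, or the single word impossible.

start: joint angles (θ0=180°, θ1=90°, θ2=270°)
t=1 rotate(2, 90) ⇒ joint angles (θ0=180°, θ1=90°, θ2=0°)
t=2 rotate(2, 90) ⇒ joint angles (θ0=180°, θ1=90°, θ2=90°)
t=3 rotate(2, 90) ⇒ joint angles (θ0=180°, θ1=90°, θ2=180°)
no other 3-command option fits: unique.

rotate(2, 90), rotate(2, 90), rotate(2, 90)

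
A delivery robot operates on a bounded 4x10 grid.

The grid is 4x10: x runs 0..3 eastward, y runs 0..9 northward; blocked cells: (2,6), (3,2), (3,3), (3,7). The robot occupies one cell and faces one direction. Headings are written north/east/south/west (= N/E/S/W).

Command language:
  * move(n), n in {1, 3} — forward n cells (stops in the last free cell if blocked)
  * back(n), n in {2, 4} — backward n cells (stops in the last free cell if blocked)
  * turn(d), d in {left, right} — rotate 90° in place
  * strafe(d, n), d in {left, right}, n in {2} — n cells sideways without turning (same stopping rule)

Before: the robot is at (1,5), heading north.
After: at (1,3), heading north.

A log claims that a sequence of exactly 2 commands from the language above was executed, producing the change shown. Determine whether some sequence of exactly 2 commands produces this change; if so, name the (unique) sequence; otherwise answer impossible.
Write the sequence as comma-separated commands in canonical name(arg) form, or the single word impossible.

every 2-command combo misses the target.

impossible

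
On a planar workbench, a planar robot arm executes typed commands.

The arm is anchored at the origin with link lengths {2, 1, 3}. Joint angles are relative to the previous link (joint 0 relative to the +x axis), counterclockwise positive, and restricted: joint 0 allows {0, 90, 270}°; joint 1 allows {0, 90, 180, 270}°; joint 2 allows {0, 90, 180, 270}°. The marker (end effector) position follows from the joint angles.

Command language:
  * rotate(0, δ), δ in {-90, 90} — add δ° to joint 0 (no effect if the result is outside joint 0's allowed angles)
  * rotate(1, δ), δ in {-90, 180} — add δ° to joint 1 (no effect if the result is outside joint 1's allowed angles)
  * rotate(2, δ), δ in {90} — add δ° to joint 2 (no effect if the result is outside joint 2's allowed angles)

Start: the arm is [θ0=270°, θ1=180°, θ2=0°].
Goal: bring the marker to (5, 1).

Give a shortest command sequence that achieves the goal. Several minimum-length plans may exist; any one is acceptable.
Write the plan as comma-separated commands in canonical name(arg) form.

rotate(0, 90), rotate(1, -90), rotate(2, 90), rotate(2, 90), rotate(2, 90)

from: [θ0=270°, θ1=180°, θ2=0°]
[1] after rotate(0, 90): [θ0=0°, θ1=180°, θ2=0°]
[2] after rotate(1, -90): [θ0=0°, θ1=90°, θ2=0°]
[3] after rotate(2, 90): [θ0=0°, θ1=90°, θ2=90°]
[4] after rotate(2, 90): [θ0=0°, θ1=90°, θ2=180°]
[5] after rotate(2, 90): [θ0=0°, θ1=90°, θ2=270°]
nothing shorter than 5 reaches the goal.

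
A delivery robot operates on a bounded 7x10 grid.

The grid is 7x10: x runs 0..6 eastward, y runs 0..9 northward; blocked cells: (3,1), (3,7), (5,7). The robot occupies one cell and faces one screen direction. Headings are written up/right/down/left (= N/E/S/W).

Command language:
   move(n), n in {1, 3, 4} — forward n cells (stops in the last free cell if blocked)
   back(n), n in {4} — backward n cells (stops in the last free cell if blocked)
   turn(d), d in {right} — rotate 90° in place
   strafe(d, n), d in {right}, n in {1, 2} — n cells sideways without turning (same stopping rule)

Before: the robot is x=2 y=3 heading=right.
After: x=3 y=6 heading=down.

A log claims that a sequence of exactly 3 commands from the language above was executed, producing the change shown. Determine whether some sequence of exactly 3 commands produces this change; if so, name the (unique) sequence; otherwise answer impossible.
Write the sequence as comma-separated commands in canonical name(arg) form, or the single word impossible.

key: back(4) is stopped early by the blocked cell at (3,7)
initial: x=2 y=3 heading=right
1. move(1) → x=3 y=3 heading=right
2. turn(right) → x=3 y=3 heading=down
3. back(4) → x=3 y=6 heading=down
uniquely the one of 343 3-step routes that fits.

move(1), turn(right), back(4)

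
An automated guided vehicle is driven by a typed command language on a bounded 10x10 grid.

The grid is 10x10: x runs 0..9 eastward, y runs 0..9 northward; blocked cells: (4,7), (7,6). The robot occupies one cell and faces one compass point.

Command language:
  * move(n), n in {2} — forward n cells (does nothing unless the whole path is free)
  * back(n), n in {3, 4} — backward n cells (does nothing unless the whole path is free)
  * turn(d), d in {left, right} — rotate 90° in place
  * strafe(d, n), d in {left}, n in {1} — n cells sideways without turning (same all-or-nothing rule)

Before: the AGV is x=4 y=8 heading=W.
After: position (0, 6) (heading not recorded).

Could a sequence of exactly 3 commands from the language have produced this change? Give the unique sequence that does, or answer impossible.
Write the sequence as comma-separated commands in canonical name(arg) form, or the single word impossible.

checked all 3-command options: none fits.

impossible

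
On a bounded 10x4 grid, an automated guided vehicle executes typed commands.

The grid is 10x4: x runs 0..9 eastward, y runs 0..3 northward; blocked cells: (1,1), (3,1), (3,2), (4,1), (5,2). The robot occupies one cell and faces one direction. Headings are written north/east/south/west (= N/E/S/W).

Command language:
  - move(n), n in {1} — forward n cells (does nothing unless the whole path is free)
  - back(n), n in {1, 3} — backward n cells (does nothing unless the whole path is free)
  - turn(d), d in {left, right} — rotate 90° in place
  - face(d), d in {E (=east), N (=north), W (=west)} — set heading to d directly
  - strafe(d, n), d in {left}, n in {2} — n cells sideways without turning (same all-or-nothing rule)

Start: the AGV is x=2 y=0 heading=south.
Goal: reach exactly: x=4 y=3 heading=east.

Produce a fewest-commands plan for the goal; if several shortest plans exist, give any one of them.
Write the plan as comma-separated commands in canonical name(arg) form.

back(3), strafe(left, 2), turn(left)

initial: x=2 y=0 heading=south
step 1 (back(3)): x=2 y=3 heading=south
step 2 (strafe(left, 2)): x=4 y=3 heading=south
step 3 (turn(left)): x=4 y=3 heading=east
no 2-step plan works, so 3 is optimal.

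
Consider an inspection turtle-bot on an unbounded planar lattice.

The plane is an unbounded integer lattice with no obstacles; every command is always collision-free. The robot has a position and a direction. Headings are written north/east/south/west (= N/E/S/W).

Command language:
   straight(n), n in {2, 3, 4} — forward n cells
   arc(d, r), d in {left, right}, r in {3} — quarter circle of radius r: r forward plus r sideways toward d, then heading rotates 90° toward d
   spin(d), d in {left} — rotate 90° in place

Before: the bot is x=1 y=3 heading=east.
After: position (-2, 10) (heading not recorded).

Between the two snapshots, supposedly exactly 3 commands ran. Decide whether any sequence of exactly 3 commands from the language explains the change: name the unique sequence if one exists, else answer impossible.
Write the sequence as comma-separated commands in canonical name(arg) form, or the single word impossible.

key: order matters: swapping spin(left) and arc(left, 3) lands elsewhere
begin: x=1 y=3 heading=east
[1] after spin(left): x=1 y=3 heading=north
[2] after straight(4): x=1 y=7 heading=north
[3] after arc(left, 3): x=-2 y=10 heading=west
all 216 alternatives checked — unique.

spin(left), straight(4), arc(left, 3)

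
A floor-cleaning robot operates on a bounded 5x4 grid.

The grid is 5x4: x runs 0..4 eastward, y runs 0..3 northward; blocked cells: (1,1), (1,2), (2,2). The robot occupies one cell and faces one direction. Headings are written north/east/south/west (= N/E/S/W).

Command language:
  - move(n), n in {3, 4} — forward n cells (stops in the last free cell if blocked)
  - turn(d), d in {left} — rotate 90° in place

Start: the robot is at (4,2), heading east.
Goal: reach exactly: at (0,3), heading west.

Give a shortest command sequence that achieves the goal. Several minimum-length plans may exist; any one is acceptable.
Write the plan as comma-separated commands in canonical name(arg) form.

turn(left), move(4), turn(left), move(4)

start: at (4,2), heading east
step 1 (turn(left)): at (4,2), heading north
step 2 (move(4)): at (4,3), heading north
step 3 (turn(left)): at (4,3), heading west
step 4 (move(4)): at (0,3), heading west
no 3-step plan works, so 4 is optimal.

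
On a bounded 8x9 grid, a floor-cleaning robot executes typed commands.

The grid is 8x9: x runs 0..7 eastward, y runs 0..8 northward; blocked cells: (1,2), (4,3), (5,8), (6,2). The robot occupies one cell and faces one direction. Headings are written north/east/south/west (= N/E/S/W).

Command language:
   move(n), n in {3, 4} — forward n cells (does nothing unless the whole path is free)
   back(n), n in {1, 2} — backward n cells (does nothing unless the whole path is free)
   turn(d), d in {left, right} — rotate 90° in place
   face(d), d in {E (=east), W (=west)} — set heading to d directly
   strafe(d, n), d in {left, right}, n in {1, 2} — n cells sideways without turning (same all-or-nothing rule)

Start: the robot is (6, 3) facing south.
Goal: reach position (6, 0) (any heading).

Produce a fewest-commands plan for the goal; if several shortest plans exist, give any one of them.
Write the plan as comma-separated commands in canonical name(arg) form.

strafe(right, 1), move(3), strafe(left, 1)

t0: (6, 3) facing south
step 1 (strafe(right, 1)): (5, 3) facing south
step 2 (move(3)): (5, 0) facing south
step 3 (strafe(left, 1)): (6, 0) facing south
nothing shorter than 3 reaches the goal.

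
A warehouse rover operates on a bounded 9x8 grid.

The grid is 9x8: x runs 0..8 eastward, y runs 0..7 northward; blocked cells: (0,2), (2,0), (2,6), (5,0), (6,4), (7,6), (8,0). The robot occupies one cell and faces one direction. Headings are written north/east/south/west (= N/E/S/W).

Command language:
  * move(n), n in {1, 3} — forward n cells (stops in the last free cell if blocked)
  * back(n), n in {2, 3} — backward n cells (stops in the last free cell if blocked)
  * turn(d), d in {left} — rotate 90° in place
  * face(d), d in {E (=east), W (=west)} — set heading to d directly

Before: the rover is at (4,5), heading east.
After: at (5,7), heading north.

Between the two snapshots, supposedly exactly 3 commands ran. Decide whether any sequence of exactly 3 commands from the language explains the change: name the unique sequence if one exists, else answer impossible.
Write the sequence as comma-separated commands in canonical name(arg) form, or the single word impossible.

move(1), turn(left), move(3)

key: cell and facing (now N) both changed — the 3 commands mix motion and turning
initial: at (4,5), heading east
1. move(1) → at (5,5), heading east
2. turn(left) → at (5,5), heading north
3. move(3) → at (5,7), heading north
uniquely the one of 343 3-step routes that fits.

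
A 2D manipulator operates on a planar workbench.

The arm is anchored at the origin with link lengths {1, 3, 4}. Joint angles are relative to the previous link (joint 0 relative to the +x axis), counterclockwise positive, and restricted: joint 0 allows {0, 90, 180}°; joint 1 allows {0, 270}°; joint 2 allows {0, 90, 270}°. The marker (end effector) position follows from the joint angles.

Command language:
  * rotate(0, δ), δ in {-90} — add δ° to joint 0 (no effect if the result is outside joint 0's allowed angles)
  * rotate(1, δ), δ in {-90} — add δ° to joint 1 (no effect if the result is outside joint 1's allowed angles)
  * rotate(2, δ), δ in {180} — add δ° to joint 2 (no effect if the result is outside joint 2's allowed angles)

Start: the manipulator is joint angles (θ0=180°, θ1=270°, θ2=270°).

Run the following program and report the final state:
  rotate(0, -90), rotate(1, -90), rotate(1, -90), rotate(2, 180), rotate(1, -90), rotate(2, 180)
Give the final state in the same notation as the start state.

t0: joint angles (θ0=180°, θ1=270°, θ2=270°)
[1] after rotate(0, -90): joint angles (θ0=90°, θ1=270°, θ2=270°)
[2] after rotate(1, -90): joint angles (θ0=90°, θ1=270°, θ2=270°)
[3] after rotate(1, -90): joint angles (θ0=90°, θ1=270°, θ2=270°)
[4] after rotate(2, 180): joint angles (θ0=90°, θ1=270°, θ2=90°)
[5] after rotate(1, -90): joint angles (θ0=90°, θ1=270°, θ2=90°)
[6] after rotate(2, 180): joint angles (θ0=90°, θ1=270°, θ2=270°)

joint angles (θ0=90°, θ1=270°, θ2=270°)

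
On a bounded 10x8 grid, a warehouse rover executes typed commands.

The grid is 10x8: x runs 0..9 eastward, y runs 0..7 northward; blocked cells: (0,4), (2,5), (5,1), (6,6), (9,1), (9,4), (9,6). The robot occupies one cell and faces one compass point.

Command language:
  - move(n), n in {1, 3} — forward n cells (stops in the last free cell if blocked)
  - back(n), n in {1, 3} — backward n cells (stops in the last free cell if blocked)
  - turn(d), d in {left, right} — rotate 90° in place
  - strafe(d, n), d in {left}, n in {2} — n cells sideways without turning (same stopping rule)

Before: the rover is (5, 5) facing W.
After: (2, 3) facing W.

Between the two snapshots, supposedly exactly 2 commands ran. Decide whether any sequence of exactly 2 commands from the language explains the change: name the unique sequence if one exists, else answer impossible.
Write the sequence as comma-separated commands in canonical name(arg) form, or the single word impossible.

strafe(left, 2), move(3)

key: still facing W at the end — nothing in the sequence rotates
initial: (5, 5) facing W
[1] after strafe(left, 2): (5, 3) facing W
[2] after move(3): (2, 3) facing W
uniquely the one of 49 2-step routes that fits.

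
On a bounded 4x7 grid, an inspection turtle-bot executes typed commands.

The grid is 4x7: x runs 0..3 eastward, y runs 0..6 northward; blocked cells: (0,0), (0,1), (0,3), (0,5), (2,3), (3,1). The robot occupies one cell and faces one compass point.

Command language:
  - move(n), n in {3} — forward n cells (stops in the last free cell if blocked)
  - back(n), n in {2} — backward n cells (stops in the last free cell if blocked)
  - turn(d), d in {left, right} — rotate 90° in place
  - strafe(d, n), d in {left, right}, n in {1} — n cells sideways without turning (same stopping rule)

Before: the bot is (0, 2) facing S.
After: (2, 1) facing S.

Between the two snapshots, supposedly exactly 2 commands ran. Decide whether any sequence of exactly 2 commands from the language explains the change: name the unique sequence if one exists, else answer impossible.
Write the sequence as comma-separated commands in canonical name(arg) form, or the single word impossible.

impossible

checked all 2-command options: none fits.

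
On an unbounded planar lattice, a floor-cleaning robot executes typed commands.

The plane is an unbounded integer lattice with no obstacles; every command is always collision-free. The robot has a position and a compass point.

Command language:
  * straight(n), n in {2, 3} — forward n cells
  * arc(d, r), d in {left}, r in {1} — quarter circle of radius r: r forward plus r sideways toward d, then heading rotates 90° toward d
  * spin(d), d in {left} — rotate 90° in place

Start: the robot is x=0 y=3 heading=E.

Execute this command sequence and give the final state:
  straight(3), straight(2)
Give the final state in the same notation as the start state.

x=5 y=3 heading=E

t0: x=0 y=3 heading=E
t=1 straight(3) ⇒ x=3 y=3 heading=E
t=2 straight(2) ⇒ x=5 y=3 heading=E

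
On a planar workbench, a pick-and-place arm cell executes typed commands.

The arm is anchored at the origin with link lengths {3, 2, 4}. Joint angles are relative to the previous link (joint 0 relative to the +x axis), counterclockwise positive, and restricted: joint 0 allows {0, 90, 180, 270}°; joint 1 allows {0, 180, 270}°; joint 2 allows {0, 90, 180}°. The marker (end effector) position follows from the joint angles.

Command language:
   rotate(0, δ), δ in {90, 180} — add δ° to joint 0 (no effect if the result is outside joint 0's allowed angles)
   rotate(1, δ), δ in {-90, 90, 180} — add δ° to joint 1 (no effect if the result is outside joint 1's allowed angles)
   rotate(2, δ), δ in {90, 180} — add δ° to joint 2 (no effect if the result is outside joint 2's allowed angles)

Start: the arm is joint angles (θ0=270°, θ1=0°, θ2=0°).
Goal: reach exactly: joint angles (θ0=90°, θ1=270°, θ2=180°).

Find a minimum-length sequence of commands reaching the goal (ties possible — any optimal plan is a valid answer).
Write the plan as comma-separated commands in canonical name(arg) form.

rotate(2, 180), rotate(0, 180), rotate(1, -90)

from: joint angles (θ0=270°, θ1=0°, θ2=0°)
t=1 rotate(2, 180) ⇒ joint angles (θ0=270°, θ1=0°, θ2=180°)
t=2 rotate(0, 180) ⇒ joint angles (θ0=90°, θ1=0°, θ2=180°)
t=3 rotate(1, -90) ⇒ joint angles (θ0=90°, θ1=270°, θ2=180°)
no 2-step plan works, so 3 is optimal.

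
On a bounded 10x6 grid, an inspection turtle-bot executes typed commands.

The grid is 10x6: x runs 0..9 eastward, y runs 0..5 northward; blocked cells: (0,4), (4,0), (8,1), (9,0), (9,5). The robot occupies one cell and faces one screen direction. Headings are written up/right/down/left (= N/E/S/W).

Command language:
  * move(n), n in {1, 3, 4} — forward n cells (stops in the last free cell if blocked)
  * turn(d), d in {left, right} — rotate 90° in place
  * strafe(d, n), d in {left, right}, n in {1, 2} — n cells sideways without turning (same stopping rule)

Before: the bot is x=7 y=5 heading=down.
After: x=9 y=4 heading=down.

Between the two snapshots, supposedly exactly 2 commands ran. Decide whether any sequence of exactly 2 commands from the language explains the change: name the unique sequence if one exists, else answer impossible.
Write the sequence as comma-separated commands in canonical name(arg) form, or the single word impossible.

move(1), strafe(left, 2)

key: order matters: swapping move(1) and strafe(left, 2) lands elsewhere
initial: x=7 y=5 heading=down
step 1 (move(1)): x=7 y=4 heading=down
step 2 (strafe(left, 2)): x=9 y=4 heading=down
all 81 alternatives checked — unique.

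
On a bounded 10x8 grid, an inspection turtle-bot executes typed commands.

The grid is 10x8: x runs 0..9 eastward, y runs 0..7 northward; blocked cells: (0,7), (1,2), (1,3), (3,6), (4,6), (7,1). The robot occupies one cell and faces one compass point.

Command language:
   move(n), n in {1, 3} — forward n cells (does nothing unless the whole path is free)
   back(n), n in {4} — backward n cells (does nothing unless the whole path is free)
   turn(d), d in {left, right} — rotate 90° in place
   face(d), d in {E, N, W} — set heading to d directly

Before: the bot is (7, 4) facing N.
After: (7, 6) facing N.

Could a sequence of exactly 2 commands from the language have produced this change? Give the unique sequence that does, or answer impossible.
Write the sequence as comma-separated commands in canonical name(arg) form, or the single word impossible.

move(1), move(1)

key: still facing N at the end — nothing in the sequence rotates
t0: (7, 4) facing N
[1] after move(1): (7, 5) facing N
[2] after move(1): (7, 6) facing N
no rival 2-sequence matches.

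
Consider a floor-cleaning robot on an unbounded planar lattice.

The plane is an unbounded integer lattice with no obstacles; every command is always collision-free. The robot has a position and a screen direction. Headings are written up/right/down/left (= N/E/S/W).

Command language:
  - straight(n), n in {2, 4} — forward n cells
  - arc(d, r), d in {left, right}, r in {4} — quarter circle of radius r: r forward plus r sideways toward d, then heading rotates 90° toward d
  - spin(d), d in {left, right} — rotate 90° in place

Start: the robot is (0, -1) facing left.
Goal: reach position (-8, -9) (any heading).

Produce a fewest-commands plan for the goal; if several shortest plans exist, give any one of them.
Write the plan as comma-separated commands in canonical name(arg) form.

arc(left, 4), arc(right, 4)

from: (0, -1) facing left
t=1 arc(left, 4) ⇒ (-4, -5) facing down
t=2 arc(right, 4) ⇒ (-8, -9) facing left
nothing shorter than 2 reaches the goal.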